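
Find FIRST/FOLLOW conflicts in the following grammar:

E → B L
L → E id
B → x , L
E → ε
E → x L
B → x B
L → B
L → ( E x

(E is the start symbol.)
Yes. E → B L with FOLLOW(E) on { 'x' }; E → x L with FOLLOW(E) on { 'x' }

A FIRST/FOLLOW conflict occurs when a non-terminal N has a nullable alternative N → β (β ⇒* ε) and another alternative N → α with FIRST(α) ∩ FOLLOW(N) ≠ ∅: on such a lookahead the parser cannot decide between expanding α and letting N vanish via β.

Nullable non-terminals: E.
FIRST sets used below: FIRST(B) = { 'x' }

E: nullable alternative(s) E → ε; FOLLOW(E) = { $, 'id', 'x' }
  E → B L: FIRST \ {ε} = { 'x' } — overlaps FOLLOW(E) on { 'x' }: CONFLICT
  E → ε: FIRST \ {ε} = { } — this is the only nullable alternative, skip
  E → x L: FIRST \ {ε} = { 'x' } — overlaps FOLLOW(E) on { 'x' }: CONFLICT

B, L have no nullable alternative, so no FIRST/FOLLOW check is needed there.

So the grammar has 2 FIRST/FOLLOW conflicts (marked CONFLICT above).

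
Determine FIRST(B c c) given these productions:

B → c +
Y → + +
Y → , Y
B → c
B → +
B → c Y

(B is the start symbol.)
{ '+', 'c' }

FIRST sets of the non-terminals involved (from the grammar, by fixed-point iteration):
  FIRST(B) = { '+', 'c' }

To compute FIRST(B c c), process the symbols left to right:
Symbol B is a non-terminal. Add FIRST(B) \ {ε} = { '+', 'c' }
B is not nullable (ε ∉ FIRST(B)), so stop here.
FIRST(B c c) = { '+', 'c' }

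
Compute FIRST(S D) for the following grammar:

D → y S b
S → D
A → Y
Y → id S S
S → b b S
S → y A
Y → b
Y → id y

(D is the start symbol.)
FIRST sets of the non-terminals involved (from the grammar, by fixed-point iteration):
  FIRST(S) = { 'b', 'y' }

To compute FIRST(S D), process the symbols left to right:
Symbol S is a non-terminal. Add FIRST(S) \ {ε} = { 'b', 'y' }
S is not nullable (ε ∉ FIRST(S)), so stop here.
FIRST(S D) = { 'b', 'y' }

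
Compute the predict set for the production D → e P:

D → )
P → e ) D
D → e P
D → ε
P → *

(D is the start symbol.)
PREDICT(D → e P) = (FIRST(RHS) \ {ε}) ∪ (FOLLOW(D) if ε ∈ FIRST(RHS), i.e. RHS ⇒* ε)
FIRST(e P) = { 'e' }
ε ∉ FIRST(e P), so FOLLOW(D) is not added.
PREDICT(D → e P) = { 'e' }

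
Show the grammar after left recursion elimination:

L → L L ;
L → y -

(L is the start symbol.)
L is directly left-recursive. The standard transformation for
  A → A α₁ | ... | A α_m | β₁ | ... | β_n
is
  A  → β₁ A' | ... | β_n A'
  A' → α₁ A' | ... | α_m A' | ε

L → y - becomes L → y - L'
L → L L ; becomes L' → L ; L'
Add L' → ε

Resulting grammar:
L → y - L'
L' → L ; L'
L' → ε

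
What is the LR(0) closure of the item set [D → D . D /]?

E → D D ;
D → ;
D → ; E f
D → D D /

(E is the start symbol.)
{ [D → . ; E f], [D → . ;], [D → . D D /], [D → D . D /] }

To compute CLOSURE, for each item [A → α.Bβ] where B is a non-terminal, add [B → .γ] for all productions B → γ; repeat for the newly added items until nothing changes.

Start with: [D → D . D /]
  [D → D . D /] has the dot before D: add [D → . ;], [D → . ; E f], [D → . D D /]
No further items can be added.

CLOSURE = { [D → . ; E f], [D → . ;], [D → . D D /], [D → D . D /] }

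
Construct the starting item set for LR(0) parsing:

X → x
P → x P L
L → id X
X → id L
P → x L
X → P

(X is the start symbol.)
First, augment the grammar with X' → X
I₀ = CLOSURE({ [X' → . X] }):
  [X' → . X] has the dot before X: add [X → . x], [X → . id L], [X → . P]
  [X → . P] has the dot before P: add [P → . x P L], [P → . x L]
No further items can be added.

I₀ = { [P → . x L], [P → . x P L], [X → . P], [X → . id L], [X → . x], [X' → . X] }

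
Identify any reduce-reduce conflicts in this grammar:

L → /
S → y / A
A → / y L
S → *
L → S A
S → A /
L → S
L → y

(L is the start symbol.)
No reduce-reduce conflicts

Augment with L' → L and build the canonical LR(0) collection (I0 = CLOSURE({[L' → . L]}), then GOTO on every symbol after a dot until no new states appear). It has 14 states:
  I0: { [A → . / y L], [L → . /], [L → . S A], [L → . S], [L → . y], [L' → . L], [S → . *], [S → . A /], [S → . y / A] }  — shift
  I1: { [S → * .] }  — reduce
  I2: { [A → / . y L], [L → / .] }  — shift, reduce
  I3: { [S → A . /] }  — shift
  I4: { [L' → L .] }  — accept
  I5: { [A → . / y L], [L → S . A], [L → S .] }  — shift, reduce
  I6: { [L → y .], [S → y . / A] }  — shift, reduce
  I7: { [A → . / y L], [S → y / . A] }  — shift
  I8: { [A → / . y L] }  — shift
  I9: { [S → y / A .] }  — reduce
  I10: { [A → . / y L], [A → / y . L], [L → . /], [L → . S A], [L → . S], [L → . y], [S → . *], [S → . A /], [S → . y / A] }  — shift
  I11: { [A → / y L .] }  — reduce
  I12: { [L → S A .] }  — reduce
  I13: { [S → A / .] }  — reduce

No state contains more than one complete item.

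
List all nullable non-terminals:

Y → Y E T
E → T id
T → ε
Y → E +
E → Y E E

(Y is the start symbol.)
{ 'T' }

ε-productions: T → ε
So T is immediately nullable.
No further non-terminal can be added: every production for the remaining non-terminals contains a terminal or a non-nullable non-terminal.
Nullable = { 'T' }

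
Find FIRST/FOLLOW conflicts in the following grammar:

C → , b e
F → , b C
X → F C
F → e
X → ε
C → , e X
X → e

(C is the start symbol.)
A FIRST/FOLLOW conflict occurs when a non-terminal N has a nullable alternative N → β (β ⇒* ε) and another alternative N → α with FIRST(α) ∩ FOLLOW(N) ≠ ∅: on such a lookahead the parser cannot decide between expanding α and letting N vanish via β.

Nullable non-terminals: X.
FIRST sets used below: FIRST(F) = { ',', 'e' }

X: nullable alternative(s) X → ε; FOLLOW(X) = { $, ',' }
  X → F C: FIRST \ {ε} = { ',', 'e' } — overlaps FOLLOW(X) on { ',' }: CONFLICT
  X → ε: FIRST \ {ε} = { } — this is the only nullable alternative, skip
  X → e: FIRST \ {ε} = { 'e' } — disjoint from FOLLOW(X)

C, F have no nullable alternative, so no FIRST/FOLLOW check is needed there.

So the grammar has 1 FIRST/FOLLOW conflict (marked CONFLICT above).

Answer: Yes. X → F C with FOLLOW(X) on { ',' }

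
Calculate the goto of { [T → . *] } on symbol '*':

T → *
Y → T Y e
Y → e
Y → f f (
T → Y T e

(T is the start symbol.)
{ [T → * .] }

GOTO(I, '*') = CLOSURE({ [A → αX.β] : [A → α.Xβ] ∈ I, X = '*' })

Items with dot before '*', with the dot advanced:
  [T → . *] → [T → * .]
Closure adds nothing (no advanced item has the dot before a non-terminal).

GOTO = { [T → * .] }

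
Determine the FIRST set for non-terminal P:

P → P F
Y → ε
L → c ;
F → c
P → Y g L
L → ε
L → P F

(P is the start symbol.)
FIRST sets of the other non-terminals involved (by the same procedure, iterated to a fixed point):
  FIRST(Y) = { ε }

From P → P F:
  - P is the symbol being defined: contributes nothing new
    P is not nullable, so stop
From P → Y g L:
  - Y is a non-terminal: add FIRST(Y) \ {ε} = { }
    Y is nullable, so continue to the next symbol
  - g is a terminal: add 'g' and stop

Collecting: FIRST(P) = { 'g' }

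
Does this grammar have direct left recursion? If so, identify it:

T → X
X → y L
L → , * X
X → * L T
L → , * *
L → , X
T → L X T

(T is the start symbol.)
Direct left recursion occurs when N → N α for some non-terminal N (the right-hand side begins with the left-hand side itself).

T → X: starts with X
X → y L: starts with y
L → , * X: starts with ','
X → * L T: starts with '*'
L → , * *: starts with ','
L → , X: starts with ','
T → L X T: starts with L

No direct left recursion found.

Answer: No direct left recursion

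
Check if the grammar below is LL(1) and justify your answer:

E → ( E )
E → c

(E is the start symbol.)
Yes, the grammar is LL(1).

A grammar is LL(1) if for each non-terminal N with multiple productions, the predict sets of those productions are pairwise disjoint, where PREDICT(N → α) = (FIRST(α) \ {ε}) ∪ (FOLLOW(N) if α ⇒* ε).

For E:
  PREDICT(E → '(' E ')') = { '(' }
  PREDICT(E → c) = { 'c' }

All predict sets are disjoint. The grammar IS LL(1).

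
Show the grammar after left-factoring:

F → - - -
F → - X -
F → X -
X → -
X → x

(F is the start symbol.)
F → - F'
F' → - -
F' → X -
F → X -
X → -
X → x

Left-factoring transforms A → αβ₁ | αβ₂ into A → αA' and A' → β₁ | β₂
(α is the longest common prefix among the alternatives). Repeat until
no nonterminal has two alternatives with a common prefix.

Round 1: F has alternatives sharing prefix '-'. Introduce F': F → - F'
  Add: F' → - -
  Add: F' → X -

No remaining common prefixes — done.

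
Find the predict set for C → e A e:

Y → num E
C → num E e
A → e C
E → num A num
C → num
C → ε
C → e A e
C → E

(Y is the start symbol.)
{ 'e' }

PREDICT(C → e A e) = (FIRST(RHS) \ {ε}) ∪ (FOLLOW(C) if ε ∈ FIRST(RHS), i.e. RHS ⇒* ε)
FIRST(e A e) = { 'e' }
ε ∉ FIRST(e A e), so FOLLOW(C) is not added.
PREDICT(C → e A e) = { 'e' }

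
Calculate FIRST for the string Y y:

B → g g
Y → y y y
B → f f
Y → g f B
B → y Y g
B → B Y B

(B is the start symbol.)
{ 'g', 'y' }

FIRST sets of the non-terminals involved (from the grammar, by fixed-point iteration):
  FIRST(Y) = { 'g', 'y' }

To compute FIRST(Y y), process the symbols left to right:
Symbol Y is a non-terminal. Add FIRST(Y) \ {ε} = { 'g', 'y' }
Y is not nullable (ε ∉ FIRST(Y)), so stop here.
FIRST(Y y) = { 'g', 'y' }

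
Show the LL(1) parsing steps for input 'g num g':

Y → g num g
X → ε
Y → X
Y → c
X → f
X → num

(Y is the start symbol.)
LL(1) parsing maintains a stack (initially the start symbol over $) and the input. At each step: if the stack top is a terminal, match it against the current input token; if it is a non-terminal N, replace it with the RHS of M[N, lookahead] (the unique production whose predict set contains the lookahead).

Stack is shown with the top on the left.

Stack      Input      Action
----------------------------
Y $        g num g $  output Y → g num g
g num g $  g num g $  match 'g'
num g $    num g $    match 'num'
g $        g $        match 'g'
$          $          accept

The string is accepted.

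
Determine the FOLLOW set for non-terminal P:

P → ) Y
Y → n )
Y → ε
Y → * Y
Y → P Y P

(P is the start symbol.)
To compute FOLLOW(P), find every occurrence of P on a right-hand side N → α P β: add FIRST(β) \ {ε}, and if β is empty or nullable also add FOLLOW(N). Iterate to a fixed point.

P is the start symbol, so $ ∈ FOLLOW(P).
In Y → P Y P: P is followed by Y P, add FIRST(Y P) \ {ε} = { ')', '*', 'n' }
In Y → P Y P: P is at the end, add FOLLOW(Y)

The FOLLOW sets referred to above (computed the same way, to a fixed point):
  FOLLOW(Y) = { $, ')', '*', 'n' }

Taking the union: FOLLOW(P) = { $, ')', '*', 'n' }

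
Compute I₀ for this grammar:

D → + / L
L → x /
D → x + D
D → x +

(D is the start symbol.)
First, augment the grammar with D' → D
I₀ = CLOSURE({ [D' → . D] }):
  [D' → . D] has the dot before D: add [D → . + / L], [D → . x + D], [D → . x +]
No further items can be added.

I₀ = { [D → . + / L], [D → . x + D], [D → . x +], [D' → . D] }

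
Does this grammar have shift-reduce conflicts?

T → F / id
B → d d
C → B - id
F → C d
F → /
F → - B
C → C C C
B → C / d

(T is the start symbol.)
Yes — I13: [F → C d .] vs [B → d . d]; I14: [C → C C C .] vs [B → C . / d]; I18: [F → - B .] vs [C → B . - id]

Augment with T' → T and build the canonical LR(0) collection (I0 = CLOSURE({[T' → . T]}), then GOTO on every symbol after a dot until no new states appear). It has 20 states:
  I0: { [B → . C / d], [B → . d d], [C → . B - id], [C → . C C C], [F → . - B], [F → . /], [F → . C d], [T → . F / id], [T' → . T] }  — shift
  I1: { [B → . C / d], [B → . d d], [C → . B - id], [C → . C C C], [F → - . B] }  — shift
  I2: { [F → / .] }  — reduce
  I3: { [C → B . - id] }  — shift
  I4: { [B → . C / d], [B → . d d], [B → C . / d], [C → . B - id], [C → . C C C], [C → C . C C], [F → C . d] }  — shift
  I5: { [T → F . / id] }  — shift
  I6: { [T' → T .] }  — accept
  I7: { [B → d . d] }  — shift
  I8: { [B → d d .] }  — reduce
  I9: { [T → F / . id] }  — shift
  I10: { [T → F / id .] }  — reduce
  I11: { [B → C / . d] }  — shift
  I12: { [B → . C / d], [B → . d d], [B → C . / d], [C → . B - id], [C → . C C C], [C → C . C C], [C → C C . C] }  — shift
  I13: { [B → d . d], [F → C d .] }  — shift, reduce
  I14: { [B → . C / d], [B → . d d], [B → C . / d], [C → . B - id], [C → . C C C], [C → C . C C], [C → C C . C], [C → C C C .] }  — shift, reduce
  I15: { [B → C / d .] }  — reduce
  I16: { [C → B - . id] }  — shift
  I17: { [C → B - id .] }  — reduce
  I18: { [C → B . - id], [F → - B .] }  — shift, reduce
  I19: { [B → . C / d], [B → . d d], [B → C . / d], [C → . B - id], [C → . C C C], [C → C . C C] }  — shift

I13 contains reduce item [F → C d .] and shift item [B → d . d] — shift-reduce conflict.
I14 contains reduce item [C → C C C .] and shift items [B → C . / d], [B → . d d] — shift-reduce conflict.
I18 contains reduce item [F → - B .] and shift item [C → B . - id] — shift-reduce conflict.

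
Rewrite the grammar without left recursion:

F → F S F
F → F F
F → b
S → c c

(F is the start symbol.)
F is directly left-recursive. The standard transformation for
  A → A α₁ | ... | A α_m | β₁ | ... | β_n
is
  A  → β₁ A' | ... | β_n A'
  A' → α₁ A' | ... | α_m A' | ε

F → b becomes F → b F'
F → F S F becomes F' → S F F'
F → F F becomes F' → F F'
Add F' → ε

Productions for other non-terminals are unchanged:
  S → c c

Resulting grammar:
F → b F'
F' → S F F'
F' → F F'
F' → ε
S → c c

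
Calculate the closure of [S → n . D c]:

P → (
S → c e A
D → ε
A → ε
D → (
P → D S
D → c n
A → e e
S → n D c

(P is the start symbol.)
{ [D → . (], [D → . c n], [D → .], [S → n . D c] }

Start with: [S → n . D c]
  [S → n . D c] has the dot before D: add [D → .], [D → . (], [D → . c n]
No further items can be added.

CLOSURE = { [D → . (], [D → . c n], [D → .], [S → n . D c] }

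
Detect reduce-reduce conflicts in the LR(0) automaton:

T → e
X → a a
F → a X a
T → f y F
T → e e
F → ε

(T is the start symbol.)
Augment with T' → T and build the canonical LR(0) collection (I0 = CLOSURE({[T' → . T]}), then GOTO on every symbol after a dot until no new states appear). It has 12 states:
  I0: { [T → . e e], [T → . e], [T → . f y F], [T' → . T] }  — shift
  I1: { [T' → T .] }  — accept
  I2: { [T → e . e], [T → e .] }  — shift, reduce
  I3: { [T → f . y F] }  — shift
  I4: { [F → . a X a], [F → .], [T → f y . F] }  — shift, reduce
  I5: { [T → f y F .] }  — reduce
  I6: { [F → a . X a], [X → . a a] }  — shift
  I7: { [F → a X . a] }  — shift
  I8: { [X → a . a] }  — shift
  I9: { [X → a a .] }  — reduce
  I10: { [F → a X a .] }  — reduce
  I11: { [T → e e .] }  — reduce

No state contains more than one complete item.

Answer: No reduce-reduce conflicts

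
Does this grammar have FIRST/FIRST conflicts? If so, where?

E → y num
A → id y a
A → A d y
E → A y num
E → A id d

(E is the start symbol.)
Yes. E → A y num / E → A id d on { 'id' }; A → id y a / A → A d y on { 'id' }

A FIRST/FIRST conflict occurs when two productions N → α and N → β for the same non-terminal have FIRST(α) ∩ FIRST(β) ≠ ∅ (with ε ∈ FIRST of a nullable right-hand side, so two nullable alternatives also conflict).

FIRST sets of the non-terminals at (or reachable through a nullable prefix from) the front of some alternative:
  FIRST(A) = { 'id' }

Productions for E:
  E → y num: FIRST = { 'y' }
  E → A y num: FIRST = { 'id' }
  E → A id d: FIRST = { 'id' }
Productions for A:
  A → id y a: FIRST = { 'id' }
  A → A d y: FIRST = { 'id' }

Conflict for E: E → A y num and E → A id d
  Overlap: { 'id' }
Conflict for A: A → id y a and A → A d y
  Overlap: { 'id' }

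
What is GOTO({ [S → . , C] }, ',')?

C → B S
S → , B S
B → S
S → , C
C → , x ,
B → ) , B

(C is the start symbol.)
GOTO(I, ',') = CLOSURE({ [A → αX.β] : [A → α.Xβ] ∈ I, X = ',' })

Items with dot before ',', with the dot advanced:
  [S → . , C] → [S → , . C]
Closure of the advanced items:
  [S → , . C] has the dot before C: add [C → . B S], [C → . , x ,]
  [C → . B S] has the dot before B: add [B → . S], [B → . ) , B]
  [B → . S] has the dot before S: add [S → . , B S], [S → . , C]

GOTO = { [B → . ) , B], [B → . S], [C → . , x ,], [C → . B S], [S → , . C], [S → . , B S], [S → . , C] }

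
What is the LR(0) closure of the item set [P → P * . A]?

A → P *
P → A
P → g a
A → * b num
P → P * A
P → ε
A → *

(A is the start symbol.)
{ [A → . * b num], [A → . *], [A → . P *], [P → . A], [P → . P * A], [P → . g a], [P → .], [P → P * . A] }

Start with: [P → P * . A]
  [P → P * . A] has the dot before A: add [A → . P *], [A → . * b num], [A → . *]
  [A → . P *] has the dot before P: add [P → . A], [P → . g a], [P → . P * A], [P → .]
No further items can be added.

CLOSURE = { [A → . * b num], [A → . *], [A → . P *], [P → . A], [P → . P * A], [P → . g a], [P → .], [P → P * . A] }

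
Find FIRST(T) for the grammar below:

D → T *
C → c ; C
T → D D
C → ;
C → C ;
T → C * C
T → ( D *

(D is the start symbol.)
{ '(', ';', 'c' }

To compute FIRST(T), examine every production with T on the left-hand side, reading each right-hand side left to right until a non-nullable symbol is reached.

FIRST sets of the other non-terminals involved (by the same procedure, iterated to a fixed point):
  FIRST(D) = { '(', ';', 'c' }
  FIRST(C) = { ';', 'c' }

From T → D D:
  - D is a non-terminal: add FIRST(D) \ {ε} = { '(', ';', 'c' }
    D is not nullable, so stop
From T → C * C:
  - C is a non-terminal: add FIRST(C) \ {ε} = { ';', 'c' }
    C is not nullable, so stop
From T → ( D *:
  - '(' is a terminal: add '(' and stop

Collecting: FIRST(T) = { '(', ';', 'c' }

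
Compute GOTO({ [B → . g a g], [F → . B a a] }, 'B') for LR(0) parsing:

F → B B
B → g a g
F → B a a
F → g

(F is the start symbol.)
{ [F → B . a a] }

GOTO(I, 'B') = CLOSURE({ [A → αX.β] : [A → α.Xβ] ∈ I, X = 'B' })

Items with dot before 'B', with the dot advanced:
  [F → . B a a] → [F → B . a a]
Closure adds nothing (no advanced item has the dot before a non-terminal).

GOTO = { [F → B . a a] }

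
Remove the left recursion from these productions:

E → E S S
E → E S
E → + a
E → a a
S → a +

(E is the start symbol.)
E → + a E'
E → a a E'
E' → S S E'
E' → S E'
E' → ε
S → a +

E is directly left-recursive. The standard transformation for
  A → A α₁ | ... | A α_m | β₁ | ... | β_n
is
  A  → β₁ A' | ... | β_n A'
  A' → α₁ A' | ... | α_m A' | ε

E → + a becomes E → + a E'
E → a a becomes E → a a E'
E → E S S becomes E' → S S E'
E → E S becomes E' → S E'
Add E' → ε

Productions for other non-terminals are unchanged:
  S → a +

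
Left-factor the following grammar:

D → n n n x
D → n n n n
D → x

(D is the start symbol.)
Left-factoring transforms A → αβ₁ | αβ₂ into A → αA' and A' → β₁ | β₂
(α is the longest common prefix among the alternatives). Repeat until
no nonterminal has two alternatives with a common prefix.

Round 1: D has alternatives sharing prefix 'n n n'. Introduce D': D → n n n D'
  Add: D' → x
  Add: D' → n

No remaining common prefixes — done.

Resulting grammar:
D → n n n D'
D' → x
D' → n
D → x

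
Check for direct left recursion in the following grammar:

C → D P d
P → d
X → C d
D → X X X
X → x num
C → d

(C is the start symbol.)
No direct left recursion

Direct left recursion occurs when N → N α for some non-terminal N (the right-hand side begins with the left-hand side itself).

C → D P d: starts with D
P → d: starts with d
X → C d: starts with C
D → X X X: starts with X
X → x num: starts with x
C → d: starts with d

No direct left recursion found.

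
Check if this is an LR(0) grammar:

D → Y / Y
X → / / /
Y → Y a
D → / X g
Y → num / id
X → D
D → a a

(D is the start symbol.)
No. Shift-reduce conflict between [D → Y / Y .] and [Y → Y . a]

A grammar is LR(0) if no state in the canonical LR(0) collection has:
  - both a shift item (dot before a terminal) and a complete item (shift-reduce conflict), or
  - two or more complete items (reduce-reduce conflict; the accept item [D' → D .] counts as a complete item here).

Augment with D' → D and build the canonical LR(0) collection (I0 = CLOSURE({[D' → . D]}), then GOTO on every symbol after a dot until no new states appear). It has 18 states:
  I0: { [D → . / X g], [D → . Y / Y], [D → . a a], [D' → . D], [Y → . Y a], [Y → . num / id] }  — shift
  I1: { [D → . / X g], [D → . Y / Y], [D → . a a], [D → / . X g], [X → . / / /], [X → . D], [Y → . Y a], [Y → . num / id] }  — shift
  I2: { [D' → D .] }  — accept
  I3: { [D → Y . / Y], [Y → Y . a] }  — shift
  I4: { [D → a . a] }  — shift
  I5: { [Y → num . / id] }  — shift
  I6: { [Y → num / . id] }  — shift
  I7: { [Y → num / id .] }  — reduce
  I8: { [D → a a .] }  — reduce
  I9: { [D → Y / . Y], [Y → . Y a], [Y → . num / id] }  — shift
  I10: { [Y → Y a .] }  — reduce
  I11: { [D → Y / Y .], [Y → Y . a] }  — shift, reduce
  I12: { [D → . / X g], [D → . Y / Y], [D → . a a], [D → / . X g], [X → . / / /], [X → . D], [X → / . / /], [Y → . Y a], [Y → . num / id] }  — shift
  I13: { [X → D .] }  — reduce
  I14: { [D → / X . g] }  — shift
  I15: { [D → / X g .] }  — reduce
  I16: { [D → . / X g], [D → . Y / Y], [D → . a a], [D → / . X g], [X → . / / /], [X → . D], [X → / . / /], [X → / / . /], [Y → . Y a], [Y → . num / id] }  — shift
  I17: { [D → . / X g], [D → . Y / Y], [D → . a a], [D → / . X g], [X → . / / /], [X → . D], [X → / . / /], [X → / / . /], [X → / / / .], [Y → . Y a], [Y → . num / id] }  — shift, reduce

Conflict in state I11:
  Shift-reduce conflict between [D → Y / Y .] and [Y → Y . a]
So the grammar is NOT LR(0).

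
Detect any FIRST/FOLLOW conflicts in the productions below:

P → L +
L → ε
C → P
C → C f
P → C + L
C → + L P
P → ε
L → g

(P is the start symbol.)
A FIRST/FOLLOW conflict occurs when a non-terminal N has a nullable alternative N → β (β ⇒* ε) and another alternative N → α with FIRST(α) ∩ FOLLOW(N) ≠ ∅: on such a lookahead the parser cannot decide between expanding α and letting N vanish via β.

Nullable non-terminals: C, L, P.
FIRST sets used below: FIRST(P) = { '+', 'f', 'g', ε }, FIRST(C) = { '+', 'f', 'g', ε }, FIRST(L) = { 'g', ε }

C: nullable alternative(s) C → P; FOLLOW(C) = { '+', 'f' }
  C → P: FIRST \ {ε} = { '+', 'f', 'g' } — this is the only nullable alternative, skip
  C → C f: FIRST \ {ε} = { '+', 'f', 'g' } — overlaps FOLLOW(C) on { '+', 'f' }: CONFLICT
  C → + L P: FIRST \ {ε} = { '+' } — overlaps FOLLOW(C) on { '+' }: CONFLICT

L: nullable alternative(s) L → ε; FOLLOW(L) = { $, '+', 'f', 'g' }
  L → ε: FIRST \ {ε} = { } — this is the only nullable alternative, skip
  L → g: FIRST \ {ε} = { 'g' } — overlaps FOLLOW(L) on { 'g' }: CONFLICT

P: nullable alternative(s) P → ε; FOLLOW(P) = { $, '+', 'f' }
  P → L +: FIRST \ {ε} = { '+', 'g' } — overlaps FOLLOW(P) on { '+' }: CONFLICT
  P → C + L: FIRST \ {ε} = { '+', 'f', 'g' } — overlaps FOLLOW(P) on { '+', 'f' }: CONFLICT
  P → ε: FIRST \ {ε} = { } — this is the only nullable alternative, skip

So the grammar has 5 FIRST/FOLLOW conflicts (marked CONFLICT above).

Answer: Yes. P → L '+' with FOLLOW(P) on { '+' }; P → C '+' L with FOLLOW(P) on { '+', 'f' }; L → g with FOLLOW(L) on { 'g' }; C → C f with FOLLOW(C) on { '+', 'f' }; C → '+' L P with FOLLOW(C) on { '+' }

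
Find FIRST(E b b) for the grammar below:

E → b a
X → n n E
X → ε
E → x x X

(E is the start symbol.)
FIRST sets of the non-terminals involved (from the grammar, by fixed-point iteration):
  FIRST(E) = { 'b', 'x' }

To compute FIRST(E b b), process the symbols left to right:
Symbol E is a non-terminal. Add FIRST(E) \ {ε} = { 'b', 'x' }
E is not nullable (ε ∉ FIRST(E)), so stop here.
FIRST(E b b) = { 'b', 'x' }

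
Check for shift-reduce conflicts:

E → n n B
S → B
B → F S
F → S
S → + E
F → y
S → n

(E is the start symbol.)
No shift-reduce conflicts

Augment with E' → E and build the canonical LR(0) collection (I0 = CLOSURE({[E' → . E]}), then GOTO on every symbol after a dot until no new states appear). It has 13 states:
  I0: { [E → . n n B], [E' → . E] }  — shift
  I1: { [E' → E .] }  — accept
  I2: { [E → n . n B] }  — shift
  I3: { [B → . F S], [E → n n . B], [F → . S], [F → . y], [S → . + E], [S → . B], [S → . n] }  — shift
  I4: { [E → . n n B], [S → + . E] }  — shift
  I5: { [E → n n B .], [S → B .] }  — 2 reduces
  I6: { [B → . F S], [B → F . S], [F → . S], [F → . y], [S → . + E], [S → . B], [S → . n] }  — shift
  I7: { [F → S .] }  — reduce
  I8: { [S → n .] }  — reduce
  I9: { [F → y .] }  — reduce
  I10: { [S → B .] }  — reduce
  I11: { [B → F S .], [F → S .] }  — 2 reduces
  I12: { [S → + E .] }  — reduce

No state contains both a complete item and a shift item.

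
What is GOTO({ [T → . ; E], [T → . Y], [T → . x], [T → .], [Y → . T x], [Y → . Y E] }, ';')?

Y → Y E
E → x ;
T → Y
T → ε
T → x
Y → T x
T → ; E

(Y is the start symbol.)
GOTO(I, ';') = CLOSURE({ [A → αX.β] : [A → α.Xβ] ∈ I, X = ';' })

Items with dot before ';', with the dot advanced:
  [T → . ; E] → [T → ; . E]
Closure of the advanced items:
  [T → ; . E] has the dot before E: add [E → . x ;]

GOTO = { [E → . x ;], [T → ; . E] }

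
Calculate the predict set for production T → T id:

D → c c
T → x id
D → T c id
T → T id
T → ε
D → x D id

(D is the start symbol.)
{ 'id', 'x' }

PREDICT(T → T id) = (FIRST(RHS) \ {ε}) ∪ (FOLLOW(T) if ε ∈ FIRST(RHS), i.e. RHS ⇒* ε)
FIRST(T) = { 'id', 'x', ε }
FIRST(T id) = { 'id', 'x' }
ε ∉ FIRST(T id), so FOLLOW(T) is not added.
PREDICT(T → T id) = { 'id', 'x' }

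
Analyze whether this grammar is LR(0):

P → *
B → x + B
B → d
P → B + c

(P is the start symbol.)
Yes, the grammar is LR(0)

Augment with P' → P and build the canonical LR(0) collection (I0 = CLOSURE({[P' → . P]}), then GOTO on every symbol after a dot until no new states appear). It has 10 states:
  I0: { [B → . d], [B → . x + B], [P → . *], [P → . B + c], [P' → . P] }  — shift
  I1: { [P → * .] }  — reduce
  I2: { [P → B . + c] }  — shift
  I3: { [P' → P .] }  — accept
  I4: { [B → d .] }  — reduce
  I5: { [B → x . + B] }  — shift
  I6: { [B → . d], [B → . x + B], [B → x + . B] }  — shift
  I7: { [B → x + B .] }  — reduce
  I8: { [P → B + . c] }  — shift
  I9: { [P → B + c .] }  — reduce

Every state is either a pure shift/goto state or contains exactly one complete item and nothing to shift — no conflicts. The grammar is LR(0).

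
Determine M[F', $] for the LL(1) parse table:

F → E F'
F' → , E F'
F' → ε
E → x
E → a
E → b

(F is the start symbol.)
To find M[F', $], we find productions for F' where $ is in the predict set (PREDICT(N → α) = (FIRST(α) \ {ε}) ∪ (FOLLOW(N) if α ⇒* ε)).

Relevant sets:
  FOLLOW(F') = { $ }

F' → , E F': PREDICT = { ',' }
F' → ε: PREDICT = { $ }
  $ is in predict set, so this production goes in M[F', $]

M[F', $] = F' → ε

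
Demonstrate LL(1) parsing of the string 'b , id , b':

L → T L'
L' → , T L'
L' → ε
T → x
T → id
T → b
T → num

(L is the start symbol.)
Stack is shown with the top on the left.

Stack     Input         Action
------------------------------
L $       b , id , b $  output L → T L'
T L' $    b , id , b $  output T → b
b L' $    b , id , b $  match 'b'
L' $      , id , b $    output L' → , T L'
, T L' $  , id , b $    match ','
T L' $    id , b $      output T → id
id L' $   id , b $      match 'id'
L' $      , b $         output L' → , T L'
, T L' $  , b $         match ','
T L' $    b $           output T → b
b L' $    b $           match 'b'
L' $      $             output L' → ε
$         $             accept

The string is accepted.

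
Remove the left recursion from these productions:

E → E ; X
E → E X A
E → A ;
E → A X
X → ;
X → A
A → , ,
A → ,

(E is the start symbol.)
E → A ; E'
E → A X E'
E' → ; X E'
E' → X A E'
E' → ε
X → ;
X → A
A → , ,
A → ,

E is directly left-recursive. The standard transformation for
  A → A α₁ | ... | A α_m | β₁ | ... | β_n
is
  A  → β₁ A' | ... | β_n A'
  A' → α₁ A' | ... | α_m A' | ε

E → A ; becomes E → A ; E'
E → A X becomes E → A X E'
E → E ; X becomes E' → ; X E'
E → E X A becomes E' → X A E'
Add E' → ε

Productions for other non-terminals are unchanged:
  X → ;
  X → A
  A → , ,
  A → ,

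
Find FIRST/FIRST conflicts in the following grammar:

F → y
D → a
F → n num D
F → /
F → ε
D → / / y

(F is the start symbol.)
No FIRST/FIRST conflicts.

Productions for F:
  F → y: FIRST = { 'y' }
  F → n num D: FIRST = { 'n' }
  F → /: FIRST = { '/' }
  F → ε: FIRST = { ε }
Productions for D:
  D → a: FIRST = { 'a' }
  D → / / y: FIRST = { '/' }

All alternatives of each non-terminal have pairwise disjoint FIRST sets.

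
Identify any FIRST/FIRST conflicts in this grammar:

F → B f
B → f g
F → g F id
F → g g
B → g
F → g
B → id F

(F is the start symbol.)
Yes. F → B f / F → g F id on { 'g' }; F → B f / F → g g on { 'g' }; F → B f / F → g on { 'g' }; F → g F id / F → g g on { 'g' }; F → g F id / F → g on { 'g' }; F → g g / F → g on { 'g' }

A FIRST/FIRST conflict occurs when two productions N → α and N → β for the same non-terminal have FIRST(α) ∩ FIRST(β) ≠ ∅ (with ε ∈ FIRST of a nullable right-hand side, so two nullable alternatives also conflict).

FIRST sets of the non-terminals at (or reachable through a nullable prefix from) the front of some alternative:
  FIRST(B) = { 'f', 'g', 'id' }

Productions for F:
  F → B f: FIRST = { 'f', 'g', 'id' }
  F → g F id: FIRST = { 'g' }
  F → g g: FIRST = { 'g' }
  F → g: FIRST = { 'g' }
Productions for B:
  B → f g: FIRST = { 'f' }
  B → g: FIRST = { 'g' }
  B → id F: FIRST = { 'id' }

Conflict for F: F → B f and F → g F id
  Overlap: { 'g' }
Conflict for F: F → B f and F → g g
  Overlap: { 'g' }
Conflict for F: F → B f and F → g
  Overlap: { 'g' }
Conflict for F: F → g F id and F → g g
  Overlap: { 'g' }
Conflict for F: F → g F id and F → g
  Overlap: { 'g' }
Conflict for F: F → g g and F → g
  Overlap: { 'g' }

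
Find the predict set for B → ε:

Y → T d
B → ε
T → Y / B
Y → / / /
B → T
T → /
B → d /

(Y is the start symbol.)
PREDICT(B → ε) = (FIRST(RHS) \ {ε}) ∪ (FOLLOW(B) if ε ∈ FIRST(RHS), i.e. RHS ⇒* ε)
The right-hand side is ε (FIRST(ε) = { ε }), so the predict set is FOLLOW(B) = { 'd' }
PREDICT(B → ε) = { 'd' }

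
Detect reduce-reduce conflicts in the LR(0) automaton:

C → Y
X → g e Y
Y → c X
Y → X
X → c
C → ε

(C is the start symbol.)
A reduce-reduce conflict occurs when an LR(0) state has two complete items [A → α .] and [B → β .] — both call for a reduction, and with no lookahead the parser cannot choose between them.

Augment with C' → C and build the canonical LR(0) collection (I0 = CLOSURE({[C' → . C]}), then GOTO on every symbol after a dot until no new states appear). It has 10 states:
  I0: { [C → . Y], [C → .], [C' → . C], [X → . c], [X → . g e Y], [Y → . X], [Y → . c X] }  — shift, reduce
  I1: { [C' → C .] }  — accept
  I2: { [Y → X .] }  — reduce
  I3: { [C → Y .] }  — reduce
  I4: { [X → . c], [X → . g e Y], [X → c .], [Y → c . X] }  — shift, reduce
  I5: { [X → g . e Y] }  — shift
  I6: { [X → . c], [X → . g e Y], [X → g e . Y], [Y → . X], [Y → . c X] }  — shift
  I7: { [X → g e Y .] }  — reduce
  I8: { [Y → c X .] }  — reduce
  I9: { [X → c .] }  — reduce

No state contains more than one complete item.

Answer: No reduce-reduce conflicts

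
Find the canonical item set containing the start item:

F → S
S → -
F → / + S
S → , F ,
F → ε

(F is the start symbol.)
First, augment the grammar with F' → F
I₀ = CLOSURE({ [F' → . F] }):
  [F' → . F] has the dot before F: add [F → . S], [F → . / + S], [F → .]
  [F → . S] has the dot before S: add [S → . -], [S → . , F ,]
No further items can be added.

I₀ = { [F → . / + S], [F → . S], [F → .], [F' → . F], [S → . , F ,], [S → . -] }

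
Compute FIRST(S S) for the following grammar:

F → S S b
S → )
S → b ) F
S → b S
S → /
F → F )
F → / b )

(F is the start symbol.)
FIRST sets of the non-terminals involved (from the grammar, by fixed-point iteration):
  FIRST(S) = { ')', '/', 'b' }

To compute FIRST(S S), process the symbols left to right:
Symbol S is a non-terminal. Add FIRST(S) \ {ε} = { ')', '/', 'b' }
S is not nullable (ε ∉ FIRST(S)), so stop here.
FIRST(S S) = { ')', '/', 'b' }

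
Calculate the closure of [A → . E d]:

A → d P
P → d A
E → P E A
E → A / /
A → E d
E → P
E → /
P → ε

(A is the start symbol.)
{ [A → . E d], [A → . d P], [E → . /], [E → . A / /], [E → . P E A], [E → . P], [P → . d A], [P → .] }

Start with: [A → . E d]
  [A → . E d] has the dot before E: add [E → . P E A], [E → . A / /], [E → . P], [E → . /]
  [E → . P E A] has the dot before P: add [P → . d A], [P → .]
  [E → . A / /] has the dot before A: add [A → . d P]
No further items can be added.

CLOSURE = { [A → . E d], [A → . d P], [E → . /], [E → . A / /], [E → . P E A], [E → . P], [P → . d A], [P → .] }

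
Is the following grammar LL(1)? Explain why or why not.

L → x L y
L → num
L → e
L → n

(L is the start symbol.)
Yes, the grammar is LL(1).

A grammar is LL(1) if for each non-terminal N with multiple productions, the predict sets of those productions are pairwise disjoint, where PREDICT(N → α) = (FIRST(α) \ {ε}) ∪ (FOLLOW(N) if α ⇒* ε).

For L:
  PREDICT(L → x L y) = { 'x' }
  PREDICT(L → num) = { 'num' }
  PREDICT(L → e) = { 'e' }
  PREDICT(L → n) = { 'n' }

All predict sets are disjoint. The grammar IS LL(1).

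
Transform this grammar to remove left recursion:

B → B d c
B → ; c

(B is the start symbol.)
B → ; c B'
B' → d c B'
B' → ε

B is directly left-recursive. The standard transformation for
  A → A α₁ | ... | A α_m | β₁ | ... | β_n
is
  A  → β₁ A' | ... | β_n A'
  A' → α₁ A' | ... | α_m A' | ε

B → ; c becomes B → ; c B'
B → B d c becomes B' → d c B'
Add B' → ε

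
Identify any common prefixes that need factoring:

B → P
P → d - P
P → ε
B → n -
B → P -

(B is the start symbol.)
Yes, B has productions with common prefix 'P'

Left-factoring is needed when two productions for the same non-terminal
share a common prefix on the right-hand side.

Productions for B:
  B → P
  B → n -
  B → P -
Productions for P:
  P → d - P
  P → ε

Found common prefix 'P' in productions for B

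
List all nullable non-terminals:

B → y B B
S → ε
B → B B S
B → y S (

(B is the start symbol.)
A non-terminal is nullable if it can derive ε (the empty string): either it has an ε-production, or it has a production whose right-hand side consists entirely of nullable non-terminals.

ε-productions: S → ε
So S is immediately nullable.
No further non-terminal can be added: every production for the remaining non-terminals contains a terminal or a non-nullable non-terminal.
Nullable = { 'S' }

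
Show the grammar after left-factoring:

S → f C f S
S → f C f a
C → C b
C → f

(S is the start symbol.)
S → f C f S'
S' → S
S' → a
C → C b
C → f

Left-factoring transforms A → αβ₁ | αβ₂ into A → αA' and A' → β₁ | β₂
(α is the longest common prefix among the alternatives). Repeat until
no nonterminal has two alternatives with a common prefix.

Round 1: S has alternatives sharing prefix 'f C f'. Introduce S': S → f C f S'
  Add: S' → S
  Add: S' → a

No remaining common prefixes — done.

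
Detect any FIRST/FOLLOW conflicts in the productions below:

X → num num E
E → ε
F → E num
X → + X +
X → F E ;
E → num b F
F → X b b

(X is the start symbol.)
Yes. E → num b F with FOLLOW(E) on { 'num' }

Nullable non-terminals: E.

E: nullable alternative(s) E → ε; FOLLOW(E) = { $, '+', ';', 'b', 'num' }
  E → ε: FIRST \ {ε} = { } — this is the only nullable alternative, skip
  E → num b F: FIRST \ {ε} = { 'num' } — overlaps FOLLOW(E) on { 'num' }: CONFLICT

F, X have no nullable alternative, so no FIRST/FOLLOW check is needed there.

So the grammar has 1 FIRST/FOLLOW conflict (marked CONFLICT above).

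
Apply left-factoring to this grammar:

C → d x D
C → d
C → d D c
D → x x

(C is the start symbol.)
C → d C'
C' → x D
C' → ε
C' → D c
D → x x

Left-factoring transforms A → αβ₁ | αβ₂ into A → αA' and A' → β₁ | β₂
(α is the longest common prefix among the alternatives). Repeat until
no nonterminal has two alternatives with a common prefix.

Round 1: C has alternatives sharing prefix 'd'. Introduce C': C → d C'
  Add: C' → x D
  Add: C' → ε
  Add: C' → D c

No remaining common prefixes — done.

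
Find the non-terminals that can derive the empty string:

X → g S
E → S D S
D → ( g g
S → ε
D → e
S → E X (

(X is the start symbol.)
{ 'S' }

A non-terminal is nullable if it can derive ε (the empty string): either it has an ε-production, or it has a production whose right-hand side consists entirely of nullable non-terminals.

ε-productions: S → ε
So S is immediately nullable.
No further non-terminal can be added: every production for the remaining non-terminals contains a terminal or a non-nullable non-terminal.
Nullable = { 'S' }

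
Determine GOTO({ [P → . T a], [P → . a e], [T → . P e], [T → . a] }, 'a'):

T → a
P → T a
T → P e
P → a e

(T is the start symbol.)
GOTO(I, 'a') = CLOSURE({ [A → αX.β] : [A → α.Xβ] ∈ I, X = 'a' })

Items with dot before 'a', with the dot advanced:
  [P → . a e] → [P → a . e]
  [T → . a] → [T → a .]
Closure adds nothing (no advanced item has the dot before a non-terminal).

GOTO = { [P → a . e], [T → a .] }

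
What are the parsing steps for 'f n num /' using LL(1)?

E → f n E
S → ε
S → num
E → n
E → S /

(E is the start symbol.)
LL(1) parsing maintains a stack (initially the start symbol over $) and the input. At each step: if the stack top is a terminal, match it against the current input token; if it is a non-terminal N, replace it with the RHS of M[N, lookahead] (the unique production whose predict set contains the lookahead).

Stack is shown with the top on the left.

Stack    Input        Action
----------------------------
E $      f n num / $  output E → f n E
f n E $  f n num / $  match 'f'
n E $    n num / $    match 'n'
E $      num / $      output E → S /
S / $    num / $      output S → num
num / $  num / $      match 'num'
/ $      / $          match '/'
$        $            accept

The string is accepted.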